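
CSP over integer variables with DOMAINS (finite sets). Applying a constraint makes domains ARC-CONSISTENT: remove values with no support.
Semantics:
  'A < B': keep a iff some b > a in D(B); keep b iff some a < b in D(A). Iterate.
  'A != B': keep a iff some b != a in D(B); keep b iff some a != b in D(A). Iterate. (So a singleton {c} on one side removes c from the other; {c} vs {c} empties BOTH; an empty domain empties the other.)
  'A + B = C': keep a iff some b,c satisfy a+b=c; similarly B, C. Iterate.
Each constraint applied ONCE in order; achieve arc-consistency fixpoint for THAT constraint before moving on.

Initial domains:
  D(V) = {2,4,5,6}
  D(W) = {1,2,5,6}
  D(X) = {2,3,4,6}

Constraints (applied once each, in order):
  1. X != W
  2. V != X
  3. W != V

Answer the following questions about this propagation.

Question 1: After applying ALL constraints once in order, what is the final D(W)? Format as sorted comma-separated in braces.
Constraint 1 (X != W) on D(X)={2,3,4,6} D(W)={1,2,5,6}: no change
Constraint 2 (V != X) on D(V)={2,4,5,6} D(X)={2,3,4,6}: no change
Constraint 3 (W != V) on D(W)={1,2,5,6} D(V)={2,4,5,6}: no change
So after all 3 constraints: D(W) = {1,2,5,6}

Answer: {1,2,5,6}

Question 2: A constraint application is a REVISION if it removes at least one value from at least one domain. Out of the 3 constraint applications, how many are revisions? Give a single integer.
Answer: 0

Derivation:
Constraint 1 (X != W) on D(X)={2,3,4,6} D(W)={1,2,5,6}: no change => not a revision
Constraint 2 (V != X) on D(V)={2,4,5,6} D(X)={2,3,4,6}: no change => not a revision
Constraint 3 (W != V) on D(W)={1,2,5,6} D(V)={2,4,5,6}: no change => not a revision
Total revisions = 0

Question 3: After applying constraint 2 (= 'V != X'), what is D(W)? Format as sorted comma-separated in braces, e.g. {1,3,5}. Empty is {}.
Answer: {1,2,5,6}

Derivation:
Constraint 1 (X != W) on D(X)={2,3,4,6} D(W)={1,2,5,6}: no change
Constraint 2 (V != X) on D(V)={2,4,5,6} D(X)={2,3,4,6}: no change
So after constraint 2: D(W) = {1,2,5,6}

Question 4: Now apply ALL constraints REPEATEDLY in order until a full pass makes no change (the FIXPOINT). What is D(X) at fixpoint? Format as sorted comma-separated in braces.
Answer: {2,3,4,6}

Derivation:
pass 0 (initial): D(X)={2,3,4,6}
pass 1: no change
Fixpoint after 1 passes: D(X) = {2,3,4,6}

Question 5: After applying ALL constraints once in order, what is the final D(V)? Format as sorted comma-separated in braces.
Answer: {2,4,5,6}

Derivation:
Constraint 1 (X != W) on D(X)={2,3,4,6} D(W)={1,2,5,6}: no change
Constraint 2 (V != X) on D(V)={2,4,5,6} D(X)={2,3,4,6}: no change
Constraint 3 (W != V) on D(W)={1,2,5,6} D(V)={2,4,5,6}: no change
So after all 3 constraints: D(V) = {2,4,5,6}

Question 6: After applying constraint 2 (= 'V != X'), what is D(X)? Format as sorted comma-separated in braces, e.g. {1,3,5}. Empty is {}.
Constraint 1 (X != W) on D(X)={2,3,4,6} D(W)={1,2,5,6}: no change
Constraint 2 (V != X) on D(V)={2,4,5,6} D(X)={2,3,4,6}: no change
So after constraint 2: D(X) = {2,3,4,6}

Answer: {2,3,4,6}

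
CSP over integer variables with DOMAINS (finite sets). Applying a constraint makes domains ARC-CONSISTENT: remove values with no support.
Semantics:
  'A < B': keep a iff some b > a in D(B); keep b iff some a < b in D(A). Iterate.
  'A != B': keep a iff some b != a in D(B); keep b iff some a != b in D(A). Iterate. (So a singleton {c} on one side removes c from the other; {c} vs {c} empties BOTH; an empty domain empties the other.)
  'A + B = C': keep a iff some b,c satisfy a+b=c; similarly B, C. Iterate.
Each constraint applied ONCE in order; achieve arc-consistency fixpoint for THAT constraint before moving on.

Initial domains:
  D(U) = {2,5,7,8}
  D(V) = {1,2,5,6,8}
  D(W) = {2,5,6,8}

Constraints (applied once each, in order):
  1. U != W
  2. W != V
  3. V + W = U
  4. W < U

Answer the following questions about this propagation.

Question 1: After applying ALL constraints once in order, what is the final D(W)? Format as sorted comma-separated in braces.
Answer: {2,5,6}

Derivation:
Constraint 1 (U != W) on D(U)={2,5,7,8} D(W)={2,5,6,8}: no change
Constraint 2 (W != V) on D(W)={2,5,6,8} D(V)={1,2,5,6,8}: no change
Constraint 3 (V + W = U) on D(V)={1,2,5,6,8} D(W)={2,5,6,8} D(U)={2,5,7,8}: V {1,2,5,6,8}->{1,2,5,6}; W {2,5,6,8}->{2,5,6}; U {2,5,7,8}->{7,8}
Constraint 4 (W < U) on D(W)={2,5,6} D(U)={7,8}: no change
So after all 4 constraints: D(W) = {2,5,6}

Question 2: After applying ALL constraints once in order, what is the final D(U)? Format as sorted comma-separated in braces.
Constraint 1 (U != W) on D(U)={2,5,7,8} D(W)={2,5,6,8}: no change
Constraint 2 (W != V) on D(W)={2,5,6,8} D(V)={1,2,5,6,8}: no change
Constraint 3 (V + W = U) on D(V)={1,2,5,6,8} D(W)={2,5,6,8} D(U)={2,5,7,8}: V {1,2,5,6,8}->{1,2,5,6}; W {2,5,6,8}->{2,5,6}; U {2,5,7,8}->{7,8}
Constraint 4 (W < U) on D(W)={2,5,6} D(U)={7,8}: no change
So after all 4 constraints: D(U) = {7,8}

Answer: {7,8}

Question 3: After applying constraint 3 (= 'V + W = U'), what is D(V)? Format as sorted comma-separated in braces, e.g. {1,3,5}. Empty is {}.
Answer: {1,2,5,6}

Derivation:
Constraint 1 (U != W) on D(U)={2,5,7,8} D(W)={2,5,6,8}: no change
Constraint 2 (W != V) on D(W)={2,5,6,8} D(V)={1,2,5,6,8}: no change
Constraint 3 (V + W = U) on D(V)={1,2,5,6,8} D(W)={2,5,6,8} D(U)={2,5,7,8}: V {1,2,5,6,8}->{1,2,5,6}; W {2,5,6,8}->{2,5,6}; U {2,5,7,8}->{7,8}
So after constraint 3: D(V) = {1,2,5,6}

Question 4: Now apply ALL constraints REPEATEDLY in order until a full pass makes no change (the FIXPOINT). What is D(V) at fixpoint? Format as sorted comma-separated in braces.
Answer: {1,2,5,6}

Derivation:
pass 0 (initial): D(V)={1,2,5,6,8}
pass 1: U {2,5,7,8}->{7,8}; V {1,2,5,6,8}->{1,2,5,6}; W {2,5,6,8}->{2,5,6}
pass 2: no change
Fixpoint after 2 passes: D(V) = {1,2,5,6}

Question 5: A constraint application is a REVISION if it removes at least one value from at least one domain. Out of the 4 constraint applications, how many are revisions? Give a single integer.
Answer: 1

Derivation:
Constraint 1 (U != W) on D(U)={2,5,7,8} D(W)={2,5,6,8}: no change => not a revision
Constraint 2 (W != V) on D(W)={2,5,6,8} D(V)={1,2,5,6,8}: no change => not a revision
Constraint 3 (V + W = U) on D(V)={1,2,5,6,8} D(W)={2,5,6,8} D(U)={2,5,7,8}: V {1,2,5,6,8}->{1,2,5,6}; W {2,5,6,8}->{2,5,6}; U {2,5,7,8}->{7,8} => REVISION
Constraint 4 (W < U) on D(W)={2,5,6} D(U)={7,8}: no change => not a revision
Total revisions = 1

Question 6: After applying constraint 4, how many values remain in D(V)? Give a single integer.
Constraint 1 (U != W) on D(U)={2,5,7,8} D(W)={2,5,6,8}: no change
Constraint 2 (W != V) on D(W)={2,5,6,8} D(V)={1,2,5,6,8}: no change
Constraint 3 (V + W = U) on D(V)={1,2,5,6,8} D(W)={2,5,6,8} D(U)={2,5,7,8}: V {1,2,5,6,8}->{1,2,5,6}; W {2,5,6,8}->{2,5,6}; U {2,5,7,8}->{7,8}
Constraint 4 (W < U) on D(W)={2,5,6} D(U)={7,8}: no change
So after constraint 4: D(V)={1,2,5,6}, size = 4

Answer: 4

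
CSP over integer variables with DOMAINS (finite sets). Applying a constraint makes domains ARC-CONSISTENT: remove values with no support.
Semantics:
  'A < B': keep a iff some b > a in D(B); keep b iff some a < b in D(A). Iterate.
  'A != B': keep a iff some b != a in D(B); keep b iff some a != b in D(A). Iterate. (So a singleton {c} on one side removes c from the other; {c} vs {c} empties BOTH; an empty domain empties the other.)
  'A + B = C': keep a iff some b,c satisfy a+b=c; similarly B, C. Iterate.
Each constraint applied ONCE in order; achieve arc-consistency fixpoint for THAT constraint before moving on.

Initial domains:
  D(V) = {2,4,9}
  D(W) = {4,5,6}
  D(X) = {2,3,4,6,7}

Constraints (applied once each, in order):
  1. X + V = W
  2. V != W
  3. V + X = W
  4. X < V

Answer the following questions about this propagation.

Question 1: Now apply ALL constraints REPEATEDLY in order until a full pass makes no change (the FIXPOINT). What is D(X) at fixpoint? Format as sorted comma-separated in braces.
Answer: {2}

Derivation:
pass 0 (initial): D(X)={2,3,4,6,7}
pass 1: V {2,4,9}->{4}; X {2,3,4,6,7}->{2,3}
pass 2: W {4,5,6}->{6}; X {2,3}->{2}
pass 3: no change
Fixpoint after 3 passes: D(X) = {2}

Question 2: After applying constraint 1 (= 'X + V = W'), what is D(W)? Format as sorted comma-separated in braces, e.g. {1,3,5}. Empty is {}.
Answer: {4,5,6}

Derivation:
Constraint 1 (X + V = W) on D(X)={2,3,4,6,7} D(V)={2,4,9} D(W)={4,5,6}: X {2,3,4,6,7}->{2,3,4}; V {2,4,9}->{2,4}
So after constraint 1: D(W) = {4,5,6}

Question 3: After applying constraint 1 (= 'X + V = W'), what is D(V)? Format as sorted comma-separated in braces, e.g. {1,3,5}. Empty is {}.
Constraint 1 (X + V = W) on D(X)={2,3,4,6,7} D(V)={2,4,9} D(W)={4,5,6}: X {2,3,4,6,7}->{2,3,4}; V {2,4,9}->{2,4}
So after constraint 1: D(V) = {2,4}

Answer: {2,4}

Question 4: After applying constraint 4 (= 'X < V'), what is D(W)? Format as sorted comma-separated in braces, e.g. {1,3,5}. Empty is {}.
Answer: {4,5,6}

Derivation:
Constraint 1 (X + V = W) on D(X)={2,3,4,6,7} D(V)={2,4,9} D(W)={4,5,6}: X {2,3,4,6,7}->{2,3,4}; V {2,4,9}->{2,4}
Constraint 2 (V != W) on D(V)={2,4} D(W)={4,5,6}: no change
Constraint 3 (V + X = W) on D(V)={2,4} D(X)={2,3,4} D(W)={4,5,6}: no change
Constraint 4 (X < V) on D(X)={2,3,4} D(V)={2,4}: X {2,3,4}->{2,3}; V {2,4}->{4}
So after constraint 4: D(W) = {4,5,6}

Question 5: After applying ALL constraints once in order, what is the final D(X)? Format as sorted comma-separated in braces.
Constraint 1 (X + V = W) on D(X)={2,3,4,6,7} D(V)={2,4,9} D(W)={4,5,6}: X {2,3,4,6,7}->{2,3,4}; V {2,4,9}->{2,4}
Constraint 2 (V != W) on D(V)={2,4} D(W)={4,5,6}: no change
Constraint 3 (V + X = W) on D(V)={2,4} D(X)={2,3,4} D(W)={4,5,6}: no change
Constraint 4 (X < V) on D(X)={2,3,4} D(V)={2,4}: X {2,3,4}->{2,3}; V {2,4}->{4}
So after all 4 constraints: D(X) = {2,3}

Answer: {2,3}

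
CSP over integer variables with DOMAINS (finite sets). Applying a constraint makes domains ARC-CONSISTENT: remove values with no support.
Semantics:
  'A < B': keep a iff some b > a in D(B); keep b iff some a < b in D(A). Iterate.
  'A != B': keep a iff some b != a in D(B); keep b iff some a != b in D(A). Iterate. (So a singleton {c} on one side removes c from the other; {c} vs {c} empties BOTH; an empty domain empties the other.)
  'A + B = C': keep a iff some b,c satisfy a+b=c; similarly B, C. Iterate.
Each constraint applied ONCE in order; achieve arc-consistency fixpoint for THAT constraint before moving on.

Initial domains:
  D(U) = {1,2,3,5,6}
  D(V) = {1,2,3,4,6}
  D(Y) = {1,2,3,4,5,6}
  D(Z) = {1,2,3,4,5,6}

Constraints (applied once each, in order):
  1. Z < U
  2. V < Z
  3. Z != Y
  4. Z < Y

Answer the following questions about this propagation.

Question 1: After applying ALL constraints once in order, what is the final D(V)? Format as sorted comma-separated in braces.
Constraint 1 (Z < U) on D(Z)={1,2,3,4,5,6} D(U)={1,2,3,5,6}: Z {1,2,3,4,5,6}->{1,2,3,4,5}; U {1,2,3,5,6}->{2,3,5,6}
Constraint 2 (V < Z) on D(V)={1,2,3,4,6} D(Z)={1,2,3,4,5}: V {1,2,3,4,6}->{1,2,3,4}; Z {1,2,3,4,5}->{2,3,4,5}
Constraint 3 (Z != Y) on D(Z)={2,3,4,5} D(Y)={1,2,3,4,5,6}: no change
Constraint 4 (Z < Y) on D(Z)={2,3,4,5} D(Y)={1,2,3,4,5,6}: Y {1,2,3,4,5,6}->{3,4,5,6}
So after all 4 constraints: D(V) = {1,2,3,4}

Answer: {1,2,3,4}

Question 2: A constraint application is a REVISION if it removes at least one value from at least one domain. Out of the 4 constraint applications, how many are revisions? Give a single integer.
Constraint 1 (Z < U) on D(Z)={1,2,3,4,5,6} D(U)={1,2,3,5,6}: Z {1,2,3,4,5,6}->{1,2,3,4,5}; U {1,2,3,5,6}->{2,3,5,6} => REVISION
Constraint 2 (V < Z) on D(V)={1,2,3,4,6} D(Z)={1,2,3,4,5}: V {1,2,3,4,6}->{1,2,3,4}; Z {1,2,3,4,5}->{2,3,4,5} => REVISION
Constraint 3 (Z != Y) on D(Z)={2,3,4,5} D(Y)={1,2,3,4,5,6}: no change => not a revision
Constraint 4 (Z < Y) on D(Z)={2,3,4,5} D(Y)={1,2,3,4,5,6}: Y {1,2,3,4,5,6}->{3,4,5,6} => REVISION
Total revisions = 3

Answer: 3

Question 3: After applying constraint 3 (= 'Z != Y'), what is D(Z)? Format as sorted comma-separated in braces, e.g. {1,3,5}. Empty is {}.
Answer: {2,3,4,5}

Derivation:
Constraint 1 (Z < U) on D(Z)={1,2,3,4,5,6} D(U)={1,2,3,5,6}: Z {1,2,3,4,5,6}->{1,2,3,4,5}; U {1,2,3,5,6}->{2,3,5,6}
Constraint 2 (V < Z) on D(V)={1,2,3,4,6} D(Z)={1,2,3,4,5}: V {1,2,3,4,6}->{1,2,3,4}; Z {1,2,3,4,5}->{2,3,4,5}
Constraint 3 (Z != Y) on D(Z)={2,3,4,5} D(Y)={1,2,3,4,5,6}: no change
So after constraint 3: D(Z) = {2,3,4,5}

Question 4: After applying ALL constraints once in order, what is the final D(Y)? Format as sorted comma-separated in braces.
Constraint 1 (Z < U) on D(Z)={1,2,3,4,5,6} D(U)={1,2,3,5,6}: Z {1,2,3,4,5,6}->{1,2,3,4,5}; U {1,2,3,5,6}->{2,3,5,6}
Constraint 2 (V < Z) on D(V)={1,2,3,4,6} D(Z)={1,2,3,4,5}: V {1,2,3,4,6}->{1,2,3,4}; Z {1,2,3,4,5}->{2,3,4,5}
Constraint 3 (Z != Y) on D(Z)={2,3,4,5} D(Y)={1,2,3,4,5,6}: no change
Constraint 4 (Z < Y) on D(Z)={2,3,4,5} D(Y)={1,2,3,4,5,6}: Y {1,2,3,4,5,6}->{3,4,5,6}
So after all 4 constraints: D(Y) = {3,4,5,6}

Answer: {3,4,5,6}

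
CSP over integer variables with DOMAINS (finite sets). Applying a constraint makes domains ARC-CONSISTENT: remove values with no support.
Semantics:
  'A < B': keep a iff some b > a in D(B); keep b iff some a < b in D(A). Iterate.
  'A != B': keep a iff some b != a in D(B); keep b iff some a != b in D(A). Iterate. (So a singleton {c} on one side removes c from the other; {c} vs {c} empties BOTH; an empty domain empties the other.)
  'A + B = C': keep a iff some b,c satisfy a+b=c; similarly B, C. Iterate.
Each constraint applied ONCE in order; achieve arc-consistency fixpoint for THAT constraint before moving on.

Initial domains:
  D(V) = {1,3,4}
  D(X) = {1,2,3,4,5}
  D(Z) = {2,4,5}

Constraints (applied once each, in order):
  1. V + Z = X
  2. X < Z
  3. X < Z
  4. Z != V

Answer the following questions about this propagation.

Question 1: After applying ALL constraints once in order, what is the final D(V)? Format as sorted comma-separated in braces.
Constraint 1 (V + Z = X) on D(V)={1,3,4} D(Z)={2,4,5} D(X)={1,2,3,4,5}: V {1,3,4}->{1,3}; Z {2,4,5}->{2,4}; X {1,2,3,4,5}->{3,5}
Constraint 2 (X < Z) on D(X)={3,5} D(Z)={2,4}: X {3,5}->{3}; Z {2,4}->{4}
Constraint 3 (X < Z) on D(X)={3} D(Z)={4}: no change
Constraint 4 (Z != V) on D(Z)={4} D(V)={1,3}: no change
So after all 4 constraints: D(V) = {1,3}

Answer: {1,3}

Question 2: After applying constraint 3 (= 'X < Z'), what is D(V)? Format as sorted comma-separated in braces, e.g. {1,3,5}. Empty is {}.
Constraint 1 (V + Z = X) on D(V)={1,3,4} D(Z)={2,4,5} D(X)={1,2,3,4,5}: V {1,3,4}->{1,3}; Z {2,4,5}->{2,4}; X {1,2,3,4,5}->{3,5}
Constraint 2 (X < Z) on D(X)={3,5} D(Z)={2,4}: X {3,5}->{3}; Z {2,4}->{4}
Constraint 3 (X < Z) on D(X)={3} D(Z)={4}: no change
So after constraint 3: D(V) = {1,3}

Answer: {1,3}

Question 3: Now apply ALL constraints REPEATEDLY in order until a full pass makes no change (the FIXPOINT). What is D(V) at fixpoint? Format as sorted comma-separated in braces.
Answer: {}

Derivation:
pass 0 (initial): D(V)={1,3,4}
pass 1: V {1,3,4}->{1,3}; X {1,2,3,4,5}->{3}; Z {2,4,5}->{4}
pass 2: V {1,3}->{}; X {3}->{}; Z {4}->{}
pass 3: no change
Fixpoint after 3 passes: D(V) = {}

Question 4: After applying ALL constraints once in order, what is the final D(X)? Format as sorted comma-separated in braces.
Answer: {3}

Derivation:
Constraint 1 (V + Z = X) on D(V)={1,3,4} D(Z)={2,4,5} D(X)={1,2,3,4,5}: V {1,3,4}->{1,3}; Z {2,4,5}->{2,4}; X {1,2,3,4,5}->{3,5}
Constraint 2 (X < Z) on D(X)={3,5} D(Z)={2,4}: X {3,5}->{3}; Z {2,4}->{4}
Constraint 3 (X < Z) on D(X)={3} D(Z)={4}: no change
Constraint 4 (Z != V) on D(Z)={4} D(V)={1,3}: no change
So after all 4 constraints: D(X) = {3}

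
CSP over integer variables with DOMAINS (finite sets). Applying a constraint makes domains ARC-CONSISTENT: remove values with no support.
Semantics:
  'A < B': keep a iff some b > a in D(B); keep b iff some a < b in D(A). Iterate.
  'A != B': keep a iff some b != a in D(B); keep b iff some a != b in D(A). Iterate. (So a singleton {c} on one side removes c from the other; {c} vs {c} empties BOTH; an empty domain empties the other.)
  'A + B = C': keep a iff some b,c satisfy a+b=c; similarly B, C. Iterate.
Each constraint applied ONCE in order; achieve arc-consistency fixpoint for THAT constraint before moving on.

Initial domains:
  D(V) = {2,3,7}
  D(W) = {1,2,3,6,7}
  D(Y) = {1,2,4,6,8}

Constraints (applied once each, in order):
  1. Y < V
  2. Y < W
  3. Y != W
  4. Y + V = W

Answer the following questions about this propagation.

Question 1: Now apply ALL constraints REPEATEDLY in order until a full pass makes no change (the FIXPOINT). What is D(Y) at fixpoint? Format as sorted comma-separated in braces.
pass 0 (initial): D(Y)={1,2,4,6,8}
pass 1: V {2,3,7}->{2,3}; W {1,2,3,6,7}->{3,6,7}; Y {1,2,4,6,8}->{1,4}
pass 2: V {2,3}->{2}; W {3,6,7}->{3}; Y {1,4}->{1}
pass 3: no change
Fixpoint after 3 passes: D(Y) = {1}

Answer: {1}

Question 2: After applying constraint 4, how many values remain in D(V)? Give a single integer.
Constraint 1 (Y < V) on D(Y)={1,2,4,6,8} D(V)={2,3,7}: Y {1,2,4,6,8}->{1,2,4,6}
Constraint 2 (Y < W) on D(Y)={1,2,4,6} D(W)={1,2,3,6,7}: W {1,2,3,6,7}->{2,3,6,7}
Constraint 3 (Y != W) on D(Y)={1,2,4,6} D(W)={2,3,6,7}: no change
Constraint 4 (Y + V = W) on D(Y)={1,2,4,6} D(V)={2,3,7} D(W)={2,3,6,7}: Y {1,2,4,6}->{1,4}; V {2,3,7}->{2,3}; W {2,3,6,7}->{3,6,7}
So after constraint 4: D(V)={2,3}, size = 2

Answer: 2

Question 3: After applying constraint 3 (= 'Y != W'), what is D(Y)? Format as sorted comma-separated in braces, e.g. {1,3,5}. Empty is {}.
Constraint 1 (Y < V) on D(Y)={1,2,4,6,8} D(V)={2,3,7}: Y {1,2,4,6,8}->{1,2,4,6}
Constraint 2 (Y < W) on D(Y)={1,2,4,6} D(W)={1,2,3,6,7}: W {1,2,3,6,7}->{2,3,6,7}
Constraint 3 (Y != W) on D(Y)={1,2,4,6} D(W)={2,3,6,7}: no change
So after constraint 3: D(Y) = {1,2,4,6}

Answer: {1,2,4,6}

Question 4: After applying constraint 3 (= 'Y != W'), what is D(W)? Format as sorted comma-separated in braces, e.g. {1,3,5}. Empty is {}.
Constraint 1 (Y < V) on D(Y)={1,2,4,6,8} D(V)={2,3,7}: Y {1,2,4,6,8}->{1,2,4,6}
Constraint 2 (Y < W) on D(Y)={1,2,4,6} D(W)={1,2,3,6,7}: W {1,2,3,6,7}->{2,3,6,7}
Constraint 3 (Y != W) on D(Y)={1,2,4,6} D(W)={2,3,6,7}: no change
So after constraint 3: D(W) = {2,3,6,7}

Answer: {2,3,6,7}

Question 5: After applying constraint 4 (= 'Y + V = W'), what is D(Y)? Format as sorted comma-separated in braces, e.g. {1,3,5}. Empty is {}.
Answer: {1,4}

Derivation:
Constraint 1 (Y < V) on D(Y)={1,2,4,6,8} D(V)={2,3,7}: Y {1,2,4,6,8}->{1,2,4,6}
Constraint 2 (Y < W) on D(Y)={1,2,4,6} D(W)={1,2,3,6,7}: W {1,2,3,6,7}->{2,3,6,7}
Constraint 3 (Y != W) on D(Y)={1,2,4,6} D(W)={2,3,6,7}: no change
Constraint 4 (Y + V = W) on D(Y)={1,2,4,6} D(V)={2,3,7} D(W)={2,3,6,7}: Y {1,2,4,6}->{1,4}; V {2,3,7}->{2,3}; W {2,3,6,7}->{3,6,7}
So after constraint 4: D(Y) = {1,4}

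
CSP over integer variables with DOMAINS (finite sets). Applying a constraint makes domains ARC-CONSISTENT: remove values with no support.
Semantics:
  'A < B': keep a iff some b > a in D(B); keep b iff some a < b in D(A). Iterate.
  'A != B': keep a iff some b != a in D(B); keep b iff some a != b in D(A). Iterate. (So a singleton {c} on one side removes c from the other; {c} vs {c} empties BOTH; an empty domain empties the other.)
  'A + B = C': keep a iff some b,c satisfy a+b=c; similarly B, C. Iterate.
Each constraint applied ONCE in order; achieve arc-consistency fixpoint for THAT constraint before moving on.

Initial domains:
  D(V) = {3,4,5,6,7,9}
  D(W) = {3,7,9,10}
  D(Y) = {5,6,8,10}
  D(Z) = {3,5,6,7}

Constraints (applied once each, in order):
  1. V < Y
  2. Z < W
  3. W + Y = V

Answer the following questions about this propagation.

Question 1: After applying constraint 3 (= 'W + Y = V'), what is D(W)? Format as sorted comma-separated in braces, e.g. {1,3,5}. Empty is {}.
Answer: {}

Derivation:
Constraint 1 (V < Y) on D(V)={3,4,5,6,7,9} D(Y)={5,6,8,10}: no change
Constraint 2 (Z < W) on D(Z)={3,5,6,7} D(W)={3,7,9,10}: W {3,7,9,10}->{7,9,10}
Constraint 3 (W + Y = V) on D(W)={7,9,10} D(Y)={5,6,8,10} D(V)={3,4,5,6,7,9}: W {7,9,10}->{}; Y {5,6,8,10}->{}; V {3,4,5,6,7,9}->{}
So after constraint 3: D(W) = {}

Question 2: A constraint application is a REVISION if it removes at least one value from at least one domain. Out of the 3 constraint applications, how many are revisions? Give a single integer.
Constraint 1 (V < Y) on D(V)={3,4,5,6,7,9} D(Y)={5,6,8,10}: no change => not a revision
Constraint 2 (Z < W) on D(Z)={3,5,6,7} D(W)={3,7,9,10}: W {3,7,9,10}->{7,9,10} => REVISION
Constraint 3 (W + Y = V) on D(W)={7,9,10} D(Y)={5,6,8,10} D(V)={3,4,5,6,7,9}: W {7,9,10}->{}; Y {5,6,8,10}->{}; V {3,4,5,6,7,9}->{} => REVISION
Total revisions = 2

Answer: 2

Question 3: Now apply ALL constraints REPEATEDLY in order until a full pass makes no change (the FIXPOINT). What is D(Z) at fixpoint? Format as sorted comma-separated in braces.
Answer: {}

Derivation:
pass 0 (initial): D(Z)={3,5,6,7}
pass 1: V {3,4,5,6,7,9}->{}; W {3,7,9,10}->{}; Y {5,6,8,10}->{}
pass 2: Z {3,5,6,7}->{}
pass 3: no change
Fixpoint after 3 passes: D(Z) = {}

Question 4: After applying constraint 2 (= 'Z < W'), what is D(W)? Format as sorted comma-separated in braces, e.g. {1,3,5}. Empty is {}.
Constraint 1 (V < Y) on D(V)={3,4,5,6,7,9} D(Y)={5,6,8,10}: no change
Constraint 2 (Z < W) on D(Z)={3,5,6,7} D(W)={3,7,9,10}: W {3,7,9,10}->{7,9,10}
So after constraint 2: D(W) = {7,9,10}

Answer: {7,9,10}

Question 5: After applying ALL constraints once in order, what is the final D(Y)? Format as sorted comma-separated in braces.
Answer: {}

Derivation:
Constraint 1 (V < Y) on D(V)={3,4,5,6,7,9} D(Y)={5,6,8,10}: no change
Constraint 2 (Z < W) on D(Z)={3,5,6,7} D(W)={3,7,9,10}: W {3,7,9,10}->{7,9,10}
Constraint 3 (W + Y = V) on D(W)={7,9,10} D(Y)={5,6,8,10} D(V)={3,4,5,6,7,9}: W {7,9,10}->{}; Y {5,6,8,10}->{}; V {3,4,5,6,7,9}->{}
So after all 3 constraints: D(Y) = {}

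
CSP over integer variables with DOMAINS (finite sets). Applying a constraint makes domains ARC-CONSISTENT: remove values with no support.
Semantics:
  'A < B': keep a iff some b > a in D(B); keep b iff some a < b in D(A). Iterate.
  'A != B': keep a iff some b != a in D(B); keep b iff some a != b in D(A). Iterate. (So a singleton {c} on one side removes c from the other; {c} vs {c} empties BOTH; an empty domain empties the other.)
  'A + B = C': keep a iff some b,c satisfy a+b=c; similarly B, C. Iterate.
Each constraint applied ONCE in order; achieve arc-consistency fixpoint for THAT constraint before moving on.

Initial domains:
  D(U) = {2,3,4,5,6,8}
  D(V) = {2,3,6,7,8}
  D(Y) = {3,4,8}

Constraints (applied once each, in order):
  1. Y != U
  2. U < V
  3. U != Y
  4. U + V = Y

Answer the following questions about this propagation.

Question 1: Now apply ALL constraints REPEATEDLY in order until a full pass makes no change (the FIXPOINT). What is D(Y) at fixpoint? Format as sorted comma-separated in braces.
Answer: {8}

Derivation:
pass 0 (initial): D(Y)={3,4,8}
pass 1: U {2,3,4,5,6,8}->{2,5}; V {2,3,6,7,8}->{3,6}; Y {3,4,8}->{8}
pass 2: no change
Fixpoint after 2 passes: D(Y) = {8}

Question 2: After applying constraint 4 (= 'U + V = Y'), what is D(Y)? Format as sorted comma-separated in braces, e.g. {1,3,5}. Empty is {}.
Constraint 1 (Y != U) on D(Y)={3,4,8} D(U)={2,3,4,5,6,8}: no change
Constraint 2 (U < V) on D(U)={2,3,4,5,6,8} D(V)={2,3,6,7,8}: U {2,3,4,5,6,8}->{2,3,4,5,6}; V {2,3,6,7,8}->{3,6,7,8}
Constraint 3 (U != Y) on D(U)={2,3,4,5,6} D(Y)={3,4,8}: no change
Constraint 4 (U + V = Y) on D(U)={2,3,4,5,6} D(V)={3,6,7,8} D(Y)={3,4,8}: U {2,3,4,5,6}->{2,5}; V {3,6,7,8}->{3,6}; Y {3,4,8}->{8}
So after constraint 4: D(Y) = {8}

Answer: {8}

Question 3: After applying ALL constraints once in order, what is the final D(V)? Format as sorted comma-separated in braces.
Answer: {3,6}

Derivation:
Constraint 1 (Y != U) on D(Y)={3,4,8} D(U)={2,3,4,5,6,8}: no change
Constraint 2 (U < V) on D(U)={2,3,4,5,6,8} D(V)={2,3,6,7,8}: U {2,3,4,5,6,8}->{2,3,4,5,6}; V {2,3,6,7,8}->{3,6,7,8}
Constraint 3 (U != Y) on D(U)={2,3,4,5,6} D(Y)={3,4,8}: no change
Constraint 4 (U + V = Y) on D(U)={2,3,4,5,6} D(V)={3,6,7,8} D(Y)={3,4,8}: U {2,3,4,5,6}->{2,5}; V {3,6,7,8}->{3,6}; Y {3,4,8}->{8}
So after all 4 constraints: D(V) = {3,6}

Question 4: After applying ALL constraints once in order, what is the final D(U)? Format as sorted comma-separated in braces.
Answer: {2,5}

Derivation:
Constraint 1 (Y != U) on D(Y)={3,4,8} D(U)={2,3,4,5,6,8}: no change
Constraint 2 (U < V) on D(U)={2,3,4,5,6,8} D(V)={2,3,6,7,8}: U {2,3,4,5,6,8}->{2,3,4,5,6}; V {2,3,6,7,8}->{3,6,7,8}
Constraint 3 (U != Y) on D(U)={2,3,4,5,6} D(Y)={3,4,8}: no change
Constraint 4 (U + V = Y) on D(U)={2,3,4,5,6} D(V)={3,6,7,8} D(Y)={3,4,8}: U {2,3,4,5,6}->{2,5}; V {3,6,7,8}->{3,6}; Y {3,4,8}->{8}
So after all 4 constraints: D(U) = {2,5}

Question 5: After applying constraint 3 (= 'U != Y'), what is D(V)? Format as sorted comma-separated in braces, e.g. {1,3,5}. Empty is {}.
Answer: {3,6,7,8}

Derivation:
Constraint 1 (Y != U) on D(Y)={3,4,8} D(U)={2,3,4,5,6,8}: no change
Constraint 2 (U < V) on D(U)={2,3,4,5,6,8} D(V)={2,3,6,7,8}: U {2,3,4,5,6,8}->{2,3,4,5,6}; V {2,3,6,7,8}->{3,6,7,8}
Constraint 3 (U != Y) on D(U)={2,3,4,5,6} D(Y)={3,4,8}: no change
So after constraint 3: D(V) = {3,6,7,8}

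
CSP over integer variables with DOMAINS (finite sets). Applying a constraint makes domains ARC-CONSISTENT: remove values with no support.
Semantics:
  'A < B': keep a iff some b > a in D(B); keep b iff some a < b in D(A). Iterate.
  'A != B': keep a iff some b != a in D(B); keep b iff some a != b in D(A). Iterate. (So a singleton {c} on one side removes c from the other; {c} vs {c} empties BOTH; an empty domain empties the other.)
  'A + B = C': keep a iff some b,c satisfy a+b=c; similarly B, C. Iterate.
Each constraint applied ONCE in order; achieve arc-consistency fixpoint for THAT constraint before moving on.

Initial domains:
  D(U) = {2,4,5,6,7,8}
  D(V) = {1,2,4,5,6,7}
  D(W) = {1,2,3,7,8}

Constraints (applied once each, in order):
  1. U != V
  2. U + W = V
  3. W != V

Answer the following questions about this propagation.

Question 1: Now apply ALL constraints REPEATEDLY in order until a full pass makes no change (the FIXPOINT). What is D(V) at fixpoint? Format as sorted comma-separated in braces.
pass 0 (initial): D(V)={1,2,4,5,6,7}
pass 1: U {2,4,5,6,7,8}->{2,4,5,6}; V {1,2,4,5,6,7}->{4,5,6,7}; W {1,2,3,7,8}->{1,2,3}
pass 2: no change
Fixpoint after 2 passes: D(V) = {4,5,6,7}

Answer: {4,5,6,7}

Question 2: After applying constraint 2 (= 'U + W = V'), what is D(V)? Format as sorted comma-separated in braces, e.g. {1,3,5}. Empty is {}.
Constraint 1 (U != V) on D(U)={2,4,5,6,7,8} D(V)={1,2,4,5,6,7}: no change
Constraint 2 (U + W = V) on D(U)={2,4,5,6,7,8} D(W)={1,2,3,7,8} D(V)={1,2,4,5,6,7}: U {2,4,5,6,7,8}->{2,4,5,6}; W {1,2,3,7,8}->{1,2,3}; V {1,2,4,5,6,7}->{4,5,6,7}
So after constraint 2: D(V) = {4,5,6,7}

Answer: {4,5,6,7}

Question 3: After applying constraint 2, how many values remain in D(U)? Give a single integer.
Constraint 1 (U != V) on D(U)={2,4,5,6,7,8} D(V)={1,2,4,5,6,7}: no change
Constraint 2 (U + W = V) on D(U)={2,4,5,6,7,8} D(W)={1,2,3,7,8} D(V)={1,2,4,5,6,7}: U {2,4,5,6,7,8}->{2,4,5,6}; W {1,2,3,7,8}->{1,2,3}; V {1,2,4,5,6,7}->{4,5,6,7}
So after constraint 2: D(U)={2,4,5,6}, size = 4

Answer: 4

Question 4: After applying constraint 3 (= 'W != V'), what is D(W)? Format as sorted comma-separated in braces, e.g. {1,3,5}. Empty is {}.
Answer: {1,2,3}

Derivation:
Constraint 1 (U != V) on D(U)={2,4,5,6,7,8} D(V)={1,2,4,5,6,7}: no change
Constraint 2 (U + W = V) on D(U)={2,4,5,6,7,8} D(W)={1,2,3,7,8} D(V)={1,2,4,5,6,7}: U {2,4,5,6,7,8}->{2,4,5,6}; W {1,2,3,7,8}->{1,2,3}; V {1,2,4,5,6,7}->{4,5,6,7}
Constraint 3 (W != V) on D(W)={1,2,3} D(V)={4,5,6,7}: no change
So after constraint 3: D(W) = {1,2,3}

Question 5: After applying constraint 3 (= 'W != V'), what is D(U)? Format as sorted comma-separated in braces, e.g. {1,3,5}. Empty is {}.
Constraint 1 (U != V) on D(U)={2,4,5,6,7,8} D(V)={1,2,4,5,6,7}: no change
Constraint 2 (U + W = V) on D(U)={2,4,5,6,7,8} D(W)={1,2,3,7,8} D(V)={1,2,4,5,6,7}: U {2,4,5,6,7,8}->{2,4,5,6}; W {1,2,3,7,8}->{1,2,3}; V {1,2,4,5,6,7}->{4,5,6,7}
Constraint 3 (W != V) on D(W)={1,2,3} D(V)={4,5,6,7}: no change
So after constraint 3: D(U) = {2,4,5,6}

Answer: {2,4,5,6}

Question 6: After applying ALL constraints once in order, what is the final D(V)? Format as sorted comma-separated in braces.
Constraint 1 (U != V) on D(U)={2,4,5,6,7,8} D(V)={1,2,4,5,6,7}: no change
Constraint 2 (U + W = V) on D(U)={2,4,5,6,7,8} D(W)={1,2,3,7,8} D(V)={1,2,4,5,6,7}: U {2,4,5,6,7,8}->{2,4,5,6}; W {1,2,3,7,8}->{1,2,3}; V {1,2,4,5,6,7}->{4,5,6,7}
Constraint 3 (W != V) on D(W)={1,2,3} D(V)={4,5,6,7}: no change
So after all 3 constraints: D(V) = {4,5,6,7}

Answer: {4,5,6,7}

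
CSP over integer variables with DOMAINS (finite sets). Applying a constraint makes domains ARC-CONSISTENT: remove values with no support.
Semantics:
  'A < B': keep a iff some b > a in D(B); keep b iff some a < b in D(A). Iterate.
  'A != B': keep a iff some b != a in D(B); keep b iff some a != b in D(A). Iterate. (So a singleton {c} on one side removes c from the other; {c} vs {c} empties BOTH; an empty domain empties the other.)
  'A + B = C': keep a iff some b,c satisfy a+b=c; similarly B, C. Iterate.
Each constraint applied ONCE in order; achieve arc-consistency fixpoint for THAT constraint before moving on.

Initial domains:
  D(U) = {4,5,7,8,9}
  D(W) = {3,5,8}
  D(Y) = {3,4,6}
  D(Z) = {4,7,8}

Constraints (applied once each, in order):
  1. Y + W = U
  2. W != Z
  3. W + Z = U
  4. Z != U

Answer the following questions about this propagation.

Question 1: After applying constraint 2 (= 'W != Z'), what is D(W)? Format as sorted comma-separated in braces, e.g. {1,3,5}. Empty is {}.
Constraint 1 (Y + W = U) on D(Y)={3,4,6} D(W)={3,5,8} D(U)={4,5,7,8,9}: W {3,5,8}->{3,5}; U {4,5,7,8,9}->{7,8,9}
Constraint 2 (W != Z) on D(W)={3,5} D(Z)={4,7,8}: no change
So after constraint 2: D(W) = {3,5}

Answer: {3,5}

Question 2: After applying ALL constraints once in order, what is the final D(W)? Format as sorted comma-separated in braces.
Answer: {3,5}

Derivation:
Constraint 1 (Y + W = U) on D(Y)={3,4,6} D(W)={3,5,8} D(U)={4,5,7,8,9}: W {3,5,8}->{3,5}; U {4,5,7,8,9}->{7,8,9}
Constraint 2 (W != Z) on D(W)={3,5} D(Z)={4,7,8}: no change
Constraint 3 (W + Z = U) on D(W)={3,5} D(Z)={4,7,8} D(U)={7,8,9}: Z {4,7,8}->{4}; U {7,8,9}->{7,9}
Constraint 4 (Z != U) on D(Z)={4} D(U)={7,9}: no change
So after all 4 constraints: D(W) = {3,5}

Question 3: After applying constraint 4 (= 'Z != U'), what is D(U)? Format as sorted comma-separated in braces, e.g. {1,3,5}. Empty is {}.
Answer: {7,9}

Derivation:
Constraint 1 (Y + W = U) on D(Y)={3,4,6} D(W)={3,5,8} D(U)={4,5,7,8,9}: W {3,5,8}->{3,5}; U {4,5,7,8,9}->{7,8,9}
Constraint 2 (W != Z) on D(W)={3,5} D(Z)={4,7,8}: no change
Constraint 3 (W + Z = U) on D(W)={3,5} D(Z)={4,7,8} D(U)={7,8,9}: Z {4,7,8}->{4}; U {7,8,9}->{7,9}
Constraint 4 (Z != U) on D(Z)={4} D(U)={7,9}: no change
So after constraint 4: D(U) = {7,9}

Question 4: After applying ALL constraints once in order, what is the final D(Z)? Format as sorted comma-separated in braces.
Answer: {4}

Derivation:
Constraint 1 (Y + W = U) on D(Y)={3,4,6} D(W)={3,5,8} D(U)={4,5,7,8,9}: W {3,5,8}->{3,5}; U {4,5,7,8,9}->{7,8,9}
Constraint 2 (W != Z) on D(W)={3,5} D(Z)={4,7,8}: no change
Constraint 3 (W + Z = U) on D(W)={3,5} D(Z)={4,7,8} D(U)={7,8,9}: Z {4,7,8}->{4}; U {7,8,9}->{7,9}
Constraint 4 (Z != U) on D(Z)={4} D(U)={7,9}: no change
So after all 4 constraints: D(Z) = {4}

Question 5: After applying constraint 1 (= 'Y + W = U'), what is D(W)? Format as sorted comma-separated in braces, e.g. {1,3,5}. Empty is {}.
Constraint 1 (Y + W = U) on D(Y)={3,4,6} D(W)={3,5,8} D(U)={4,5,7,8,9}: W {3,5,8}->{3,5}; U {4,5,7,8,9}->{7,8,9}
So after constraint 1: D(W) = {3,5}

Answer: {3,5}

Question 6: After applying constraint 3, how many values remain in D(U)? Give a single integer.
Answer: 2

Derivation:
Constraint 1 (Y + W = U) on D(Y)={3,4,6} D(W)={3,5,8} D(U)={4,5,7,8,9}: W {3,5,8}->{3,5}; U {4,5,7,8,9}->{7,8,9}
Constraint 2 (W != Z) on D(W)={3,5} D(Z)={4,7,8}: no change
Constraint 3 (W + Z = U) on D(W)={3,5} D(Z)={4,7,8} D(U)={7,8,9}: Z {4,7,8}->{4}; U {7,8,9}->{7,9}
So after constraint 3: D(U)={7,9}, size = 2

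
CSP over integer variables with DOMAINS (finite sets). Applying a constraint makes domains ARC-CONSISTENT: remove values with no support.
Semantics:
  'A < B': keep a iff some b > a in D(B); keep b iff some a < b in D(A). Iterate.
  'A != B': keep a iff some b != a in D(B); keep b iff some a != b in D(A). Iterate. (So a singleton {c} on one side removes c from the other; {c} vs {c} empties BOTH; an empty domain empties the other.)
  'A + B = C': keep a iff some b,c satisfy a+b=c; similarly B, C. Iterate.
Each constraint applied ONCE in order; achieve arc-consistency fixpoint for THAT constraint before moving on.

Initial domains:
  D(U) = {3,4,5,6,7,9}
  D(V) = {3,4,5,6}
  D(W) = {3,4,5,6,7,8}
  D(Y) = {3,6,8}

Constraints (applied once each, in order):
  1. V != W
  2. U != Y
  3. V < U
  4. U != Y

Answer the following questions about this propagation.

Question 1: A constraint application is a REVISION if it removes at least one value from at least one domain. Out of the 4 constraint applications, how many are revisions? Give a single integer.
Constraint 1 (V != W) on D(V)={3,4,5,6} D(W)={3,4,5,6,7,8}: no change => not a revision
Constraint 2 (U != Y) on D(U)={3,4,5,6,7,9} D(Y)={3,6,8}: no change => not a revision
Constraint 3 (V < U) on D(V)={3,4,5,6} D(U)={3,4,5,6,7,9}: U {3,4,5,6,7,9}->{4,5,6,7,9} => REVISION
Constraint 4 (U != Y) on D(U)={4,5,6,7,9} D(Y)={3,6,8}: no change => not a revision
Total revisions = 1

Answer: 1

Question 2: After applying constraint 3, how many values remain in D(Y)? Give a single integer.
Constraint 1 (V != W) on D(V)={3,4,5,6} D(W)={3,4,5,6,7,8}: no change
Constraint 2 (U != Y) on D(U)={3,4,5,6,7,9} D(Y)={3,6,8}: no change
Constraint 3 (V < U) on D(V)={3,4,5,6} D(U)={3,4,5,6,7,9}: U {3,4,5,6,7,9}->{4,5,6,7,9}
So after constraint 3: D(Y)={3,6,8}, size = 3

Answer: 3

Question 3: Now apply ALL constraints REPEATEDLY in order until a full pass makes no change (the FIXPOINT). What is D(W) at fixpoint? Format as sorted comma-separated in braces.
Answer: {3,4,5,6,7,8}

Derivation:
pass 0 (initial): D(W)={3,4,5,6,7,8}
pass 1: U {3,4,5,6,7,9}->{4,5,6,7,9}
pass 2: no change
Fixpoint after 2 passes: D(W) = {3,4,5,6,7,8}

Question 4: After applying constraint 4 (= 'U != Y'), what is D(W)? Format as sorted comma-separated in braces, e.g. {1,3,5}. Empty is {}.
Answer: {3,4,5,6,7,8}

Derivation:
Constraint 1 (V != W) on D(V)={3,4,5,6} D(W)={3,4,5,6,7,8}: no change
Constraint 2 (U != Y) on D(U)={3,4,5,6,7,9} D(Y)={3,6,8}: no change
Constraint 3 (V < U) on D(V)={3,4,5,6} D(U)={3,4,5,6,7,9}: U {3,4,5,6,7,9}->{4,5,6,7,9}
Constraint 4 (U != Y) on D(U)={4,5,6,7,9} D(Y)={3,6,8}: no change
So after constraint 4: D(W) = {3,4,5,6,7,8}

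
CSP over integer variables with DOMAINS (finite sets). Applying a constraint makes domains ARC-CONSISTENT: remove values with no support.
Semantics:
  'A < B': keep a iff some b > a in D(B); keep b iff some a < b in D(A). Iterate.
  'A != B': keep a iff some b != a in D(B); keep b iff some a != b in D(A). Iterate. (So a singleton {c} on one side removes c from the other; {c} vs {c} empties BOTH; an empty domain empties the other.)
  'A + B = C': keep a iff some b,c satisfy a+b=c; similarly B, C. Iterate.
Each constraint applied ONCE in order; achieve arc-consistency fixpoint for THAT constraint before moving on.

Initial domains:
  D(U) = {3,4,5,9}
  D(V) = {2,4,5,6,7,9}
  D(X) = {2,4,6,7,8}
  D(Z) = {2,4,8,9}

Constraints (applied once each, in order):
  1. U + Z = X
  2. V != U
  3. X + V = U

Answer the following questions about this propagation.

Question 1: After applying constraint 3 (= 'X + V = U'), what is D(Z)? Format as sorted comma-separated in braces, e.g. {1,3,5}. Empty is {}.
Constraint 1 (U + Z = X) on D(U)={3,4,5,9} D(Z)={2,4,8,9} D(X)={2,4,6,7,8}: U {3,4,5,9}->{3,4,5}; Z {2,4,8,9}->{2,4}; X {2,4,6,7,8}->{6,7,8}
Constraint 2 (V != U) on D(V)={2,4,5,6,7,9} D(U)={3,4,5}: no change
Constraint 3 (X + V = U) on D(X)={6,7,8} D(V)={2,4,5,6,7,9} D(U)={3,4,5}: X {6,7,8}->{}; V {2,4,5,6,7,9}->{}; U {3,4,5}->{}
So after constraint 3: D(Z) = {2,4}

Answer: {2,4}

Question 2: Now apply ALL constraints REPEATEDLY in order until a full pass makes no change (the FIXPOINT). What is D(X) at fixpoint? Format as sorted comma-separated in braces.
Answer: {}

Derivation:
pass 0 (initial): D(X)={2,4,6,7,8}
pass 1: U {3,4,5,9}->{}; V {2,4,5,6,7,9}->{}; X {2,4,6,7,8}->{}; Z {2,4,8,9}->{2,4}
pass 2: Z {2,4}->{}
pass 3: no change
Fixpoint after 3 passes: D(X) = {}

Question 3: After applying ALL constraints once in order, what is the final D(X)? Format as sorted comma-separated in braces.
Answer: {}

Derivation:
Constraint 1 (U + Z = X) on D(U)={3,4,5,9} D(Z)={2,4,8,9} D(X)={2,4,6,7,8}: U {3,4,5,9}->{3,4,5}; Z {2,4,8,9}->{2,4}; X {2,4,6,7,8}->{6,7,8}
Constraint 2 (V != U) on D(V)={2,4,5,6,7,9} D(U)={3,4,5}: no change
Constraint 3 (X + V = U) on D(X)={6,7,8} D(V)={2,4,5,6,7,9} D(U)={3,4,5}: X {6,7,8}->{}; V {2,4,5,6,7,9}->{}; U {3,4,5}->{}
So after all 3 constraints: D(X) = {}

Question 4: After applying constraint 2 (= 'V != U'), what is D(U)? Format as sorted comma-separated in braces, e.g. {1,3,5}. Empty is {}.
Answer: {3,4,5}

Derivation:
Constraint 1 (U + Z = X) on D(U)={3,4,5,9} D(Z)={2,4,8,9} D(X)={2,4,6,7,8}: U {3,4,5,9}->{3,4,5}; Z {2,4,8,9}->{2,4}; X {2,4,6,7,8}->{6,7,8}
Constraint 2 (V != U) on D(V)={2,4,5,6,7,9} D(U)={3,4,5}: no change
So after constraint 2: D(U) = {3,4,5}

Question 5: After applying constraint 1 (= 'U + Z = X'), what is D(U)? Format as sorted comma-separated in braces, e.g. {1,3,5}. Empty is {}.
Constraint 1 (U + Z = X) on D(U)={3,4,5,9} D(Z)={2,4,8,9} D(X)={2,4,6,7,8}: U {3,4,5,9}->{3,4,5}; Z {2,4,8,9}->{2,4}; X {2,4,6,7,8}->{6,7,8}
So after constraint 1: D(U) = {3,4,5}

Answer: {3,4,5}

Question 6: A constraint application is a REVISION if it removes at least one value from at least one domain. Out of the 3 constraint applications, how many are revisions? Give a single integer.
Answer: 2

Derivation:
Constraint 1 (U + Z = X) on D(U)={3,4,5,9} D(Z)={2,4,8,9} D(X)={2,4,6,7,8}: U {3,4,5,9}->{3,4,5}; Z {2,4,8,9}->{2,4}; X {2,4,6,7,8}->{6,7,8} => REVISION
Constraint 2 (V != U) on D(V)={2,4,5,6,7,9} D(U)={3,4,5}: no change => not a revision
Constraint 3 (X + V = U) on D(X)={6,7,8} D(V)={2,4,5,6,7,9} D(U)={3,4,5}: X {6,7,8}->{}; V {2,4,5,6,7,9}->{}; U {3,4,5}->{} => REVISION
Total revisions = 2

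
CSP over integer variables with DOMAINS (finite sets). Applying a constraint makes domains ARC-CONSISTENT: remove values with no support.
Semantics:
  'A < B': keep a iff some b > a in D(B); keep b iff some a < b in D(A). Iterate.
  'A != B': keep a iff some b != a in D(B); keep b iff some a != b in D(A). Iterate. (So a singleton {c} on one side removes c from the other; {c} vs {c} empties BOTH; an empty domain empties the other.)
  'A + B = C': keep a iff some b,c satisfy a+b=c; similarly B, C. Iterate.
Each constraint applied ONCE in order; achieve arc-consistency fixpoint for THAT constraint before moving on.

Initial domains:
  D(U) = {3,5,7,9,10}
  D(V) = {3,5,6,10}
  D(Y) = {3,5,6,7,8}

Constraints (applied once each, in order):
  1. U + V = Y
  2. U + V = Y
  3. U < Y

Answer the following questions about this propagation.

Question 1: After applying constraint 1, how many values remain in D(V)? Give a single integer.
Answer: 2

Derivation:
Constraint 1 (U + V = Y) on D(U)={3,5,7,9,10} D(V)={3,5,6,10} D(Y)={3,5,6,7,8}: U {3,5,7,9,10}->{3,5}; V {3,5,6,10}->{3,5}; Y {3,5,6,7,8}->{6,8}
So after constraint 1: D(V)={3,5}, size = 2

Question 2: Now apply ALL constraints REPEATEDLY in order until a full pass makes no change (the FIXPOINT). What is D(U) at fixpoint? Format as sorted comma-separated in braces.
pass 0 (initial): D(U)={3,5,7,9,10}
pass 1: U {3,5,7,9,10}->{3,5}; V {3,5,6,10}->{3,5}; Y {3,5,6,7,8}->{6,8}
pass 2: no change
Fixpoint after 2 passes: D(U) = {3,5}

Answer: {3,5}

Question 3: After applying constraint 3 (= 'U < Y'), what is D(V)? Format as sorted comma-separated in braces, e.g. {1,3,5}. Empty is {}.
Constraint 1 (U + V = Y) on D(U)={3,5,7,9,10} D(V)={3,5,6,10} D(Y)={3,5,6,7,8}: U {3,5,7,9,10}->{3,5}; V {3,5,6,10}->{3,5}; Y {3,5,6,7,8}->{6,8}
Constraint 2 (U + V = Y) on D(U)={3,5} D(V)={3,5} D(Y)={6,8}: no change
Constraint 3 (U < Y) on D(U)={3,5} D(Y)={6,8}: no change
So after constraint 3: D(V) = {3,5}

Answer: {3,5}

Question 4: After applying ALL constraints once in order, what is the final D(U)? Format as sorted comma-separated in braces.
Constraint 1 (U + V = Y) on D(U)={3,5,7,9,10} D(V)={3,5,6,10} D(Y)={3,5,6,7,8}: U {3,5,7,9,10}->{3,5}; V {3,5,6,10}->{3,5}; Y {3,5,6,7,8}->{6,8}
Constraint 2 (U + V = Y) on D(U)={3,5} D(V)={3,5} D(Y)={6,8}: no change
Constraint 3 (U < Y) on D(U)={3,5} D(Y)={6,8}: no change
So after all 3 constraints: D(U) = {3,5}

Answer: {3,5}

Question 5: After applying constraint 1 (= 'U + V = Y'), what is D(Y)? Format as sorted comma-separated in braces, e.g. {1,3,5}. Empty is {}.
Answer: {6,8}

Derivation:
Constraint 1 (U + V = Y) on D(U)={3,5,7,9,10} D(V)={3,5,6,10} D(Y)={3,5,6,7,8}: U {3,5,7,9,10}->{3,5}; V {3,5,6,10}->{3,5}; Y {3,5,6,7,8}->{6,8}
So after constraint 1: D(Y) = {6,8}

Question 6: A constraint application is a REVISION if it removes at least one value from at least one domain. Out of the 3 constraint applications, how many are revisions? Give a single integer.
Constraint 1 (U + V = Y) on D(U)={3,5,7,9,10} D(V)={3,5,6,10} D(Y)={3,5,6,7,8}: U {3,5,7,9,10}->{3,5}; V {3,5,6,10}->{3,5}; Y {3,5,6,7,8}->{6,8} => REVISION
Constraint 2 (U + V = Y) on D(U)={3,5} D(V)={3,5} D(Y)={6,8}: no change => not a revision
Constraint 3 (U < Y) on D(U)={3,5} D(Y)={6,8}: no change => not a revision
Total revisions = 1

Answer: 1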